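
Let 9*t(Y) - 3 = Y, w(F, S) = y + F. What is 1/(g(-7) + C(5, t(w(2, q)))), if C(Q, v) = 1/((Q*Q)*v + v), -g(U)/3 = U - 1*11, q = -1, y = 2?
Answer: 182/9837 ≈ 0.018502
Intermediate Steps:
w(F, S) = 2 + F
t(Y) = ⅓ + Y/9
g(U) = 33 - 3*U (g(U) = -3*(U - 1*11) = -3*(U - 11) = -3*(-11 + U) = 33 - 3*U)
C(Q, v) = 1/(v + v*Q²) (C(Q, v) = 1/(Q²*v + v) = 1/(v*Q² + v) = 1/(v + v*Q²))
1/(g(-7) + C(5, t(w(2, q)))) = 1/((33 - 3*(-7)) + 1/((⅓ + (2 + 2)/9)*(1 + 5²))) = 1/((33 + 21) + 1/((⅓ + (⅑)*4)*(1 + 25))) = 1/(54 + 1/((⅓ + 4/9)*26)) = 1/(54 + (1/26)/(7/9)) = 1/(54 + (9/7)*(1/26)) = 1/(54 + 9/182) = 1/(9837/182) = 182/9837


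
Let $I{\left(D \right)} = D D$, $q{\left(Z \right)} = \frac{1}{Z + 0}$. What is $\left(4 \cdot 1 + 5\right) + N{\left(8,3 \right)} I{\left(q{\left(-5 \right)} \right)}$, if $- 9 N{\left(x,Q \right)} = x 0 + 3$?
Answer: $\frac{674}{75} \approx 8.9867$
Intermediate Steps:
$N{\left(x,Q \right)} = - \frac{1}{3}$ ($N{\left(x,Q \right)} = - \frac{x 0 + 3}{9} = - \frac{0 + 3}{9} = \left(- \frac{1}{9}\right) 3 = - \frac{1}{3}$)
$q{\left(Z \right)} = \frac{1}{Z}$
$I{\left(D \right)} = D^{2}$
$\left(4 \cdot 1 + 5\right) + N{\left(8,3 \right)} I{\left(q{\left(-5 \right)} \right)} = \left(4 \cdot 1 + 5\right) - \frac{\left(\frac{1}{-5}\right)^{2}}{3} = \left(4 + 5\right) - \frac{\left(- \frac{1}{5}\right)^{2}}{3} = 9 - \frac{1}{75} = \frac{674}{75}$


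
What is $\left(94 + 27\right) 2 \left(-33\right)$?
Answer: $-7986$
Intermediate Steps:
$\left(94 + 27\right) 2 \left(-33\right) = 121 \cdot 2 \left(-33\right) = 242 \left(-33\right) = -7986$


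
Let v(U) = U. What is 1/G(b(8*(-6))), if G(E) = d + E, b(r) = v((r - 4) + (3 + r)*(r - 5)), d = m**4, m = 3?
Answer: 1/2414 ≈ 0.00041425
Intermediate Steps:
d = 81 (d = 3**4 = 81)
b(r) = -4 + r + (-5 + r)*(3 + r) (b(r) = (r - 4) + (3 + r)*(r - 5) = (-4 + r) + (3 + r)*(-5 + r) = (-4 + r) + (-5 + r)*(3 + r) = -4 + r + (-5 + r)*(3 + r))
G(E) = 81 + E
1/G(b(8*(-6))) = 1/(81 + (-19 + (8*(-6))**2 - 8*(-6))) = 1/(81 + (-19 + (-48)**2 - 1*(-48))) = 1/(81 + (-19 + 2304 + 48)) = 1/(81 + 2333) = 1/2414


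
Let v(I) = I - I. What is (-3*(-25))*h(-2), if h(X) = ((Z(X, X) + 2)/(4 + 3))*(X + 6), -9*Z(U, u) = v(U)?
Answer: 600/7 ≈ 85.714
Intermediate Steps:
v(I) = 0
Z(U, u) = 0 (Z(U, u) = -⅑*0 = 0)
h(X) = 12/7 + 2*X/7 (h(X) = ((0 + 2)/(4 + 3))*(X + 6) = (2/7)*(6 + X) = (2*(⅐))*(6 + X) = 2*(6 + X)/7 = 12/7 + 2*X/7)
(-3*(-25))*h(-2) = (-3*(-25))*(12/7 + (2/7)*(-2)) = 75*(12/7 - 4/7) = 75*(8/7) = 600/7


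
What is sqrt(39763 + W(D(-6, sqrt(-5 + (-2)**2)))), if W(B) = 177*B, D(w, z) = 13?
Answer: 4*sqrt(2629) ≈ 205.10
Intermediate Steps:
sqrt(39763 + W(D(-6, sqrt(-5 + (-2)**2)))) = sqrt(39763 + 177*13) = sqrt(39763 + 2301) = sqrt(42064) = 4*sqrt(2629)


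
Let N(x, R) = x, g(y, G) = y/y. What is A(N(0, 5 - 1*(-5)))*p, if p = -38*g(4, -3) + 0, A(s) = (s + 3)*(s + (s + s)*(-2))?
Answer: 0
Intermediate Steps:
g(y, G) = 1
A(s) = -3*s*(3 + s) (A(s) = (3 + s)*(s + (2*s)*(-2)) = (3 + s)*(s - 4*s) = (3 + s)*(-3*s) = -3*s*(3 + s))
p = -38 (p = -38*1 + 0 = -38 + 0 = -38)
A(N(0, 5 - 1*(-5)))*p = -3*0*(3 + 0)*(-38) = -3*0*3*(-38) = 0*(-38) = 0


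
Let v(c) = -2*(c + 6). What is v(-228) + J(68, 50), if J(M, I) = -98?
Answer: 346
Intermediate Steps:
v(c) = -12 - 2*c (v(c) = -2*(6 + c) = -12 - 2*c)
v(-228) + J(68, 50) = (-12 - 2*(-228)) - 98 = (-12 + 456) - 98 = 444 - 98 = 346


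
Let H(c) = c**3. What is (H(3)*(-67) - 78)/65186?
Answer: -1887/65186 ≈ -0.028948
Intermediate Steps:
(H(3)*(-67) - 78)/65186 = (3**3*(-67) - 78)/65186 = (27*(-67) - 78)*(1/65186) = (-1809 - 78)*(1/65186) = -1887*1/65186 = -1887/65186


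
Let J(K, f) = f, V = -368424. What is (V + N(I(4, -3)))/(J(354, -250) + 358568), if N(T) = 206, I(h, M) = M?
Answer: -184109/179159 ≈ -1.0276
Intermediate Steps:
(V + N(I(4, -3)))/(J(354, -250) + 358568) = (-368424 + 206)/(-250 + 358568) = -368218/358318 = -368218*1/358318 = -184109/179159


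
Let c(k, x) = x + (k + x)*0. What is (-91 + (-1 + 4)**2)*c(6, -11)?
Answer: 902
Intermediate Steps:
c(k, x) = x (c(k, x) = x + 0 = x)
(-91 + (-1 + 4)**2)*c(6, -11) = (-91 + (-1 + 4)**2)*(-11) = (-91 + 3**2)*(-11) = (-91 + 9)*(-11) = -82*(-11) = 902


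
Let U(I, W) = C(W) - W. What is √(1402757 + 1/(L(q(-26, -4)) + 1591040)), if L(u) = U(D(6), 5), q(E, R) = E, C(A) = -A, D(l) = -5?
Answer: 3*√8051941156835130/227290 ≈ 1184.4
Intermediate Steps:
U(I, W) = -2*W (U(I, W) = -W - W = -2*W)
L(u) = -10 (L(u) = -2*5 = -10)
√(1402757 + 1/(L(q(-26, -4)) + 1591040)) = √(1402757 + 1/(-10 + 1591040)) = √(1402757 + 1/1591030) = √(2231828469711/1591030) = 3*√8051941156835130/227290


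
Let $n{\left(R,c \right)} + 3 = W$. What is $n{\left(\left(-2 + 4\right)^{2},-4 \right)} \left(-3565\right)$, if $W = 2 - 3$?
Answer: $14260$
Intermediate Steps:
$W = -1$ ($W = 2 - 3 = -1$)
$n{\left(R,c \right)} = -4$ ($n{\left(R,c \right)} = -3 - 1 = -4$)
$n{\left(\left(-2 + 4\right)^{2},-4 \right)} \left(-3565\right) = \left(-4\right) \left(-3565\right) = 14260$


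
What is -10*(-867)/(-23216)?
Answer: -4335/11608 ≈ -0.37345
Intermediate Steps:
-10*(-867)/(-23216) = 8670*(-1/23216) = -4335/11608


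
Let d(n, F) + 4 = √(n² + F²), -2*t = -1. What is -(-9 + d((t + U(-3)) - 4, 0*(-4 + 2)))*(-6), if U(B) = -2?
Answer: -45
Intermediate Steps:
t = ½ (t = -½*(-1) = ½ ≈ 0.50000)
d(n, F) = -4 + √(F² + n²) (d(n, F) = -4 + √(n² + F²) = -4 + √(F² + n²))
-(-9 + d((t + U(-3)) - 4, 0*(-4 + 2)))*(-6) = -(-9 + (-4 + √((0*(-4 + 2))² + ((½ - 2) - 4)²)))*(-6) = -(-9 + (-4 + √((0*(-2))² + (-3/2 - 4)²)))*(-6) = -(-9 + (-4 + √(0² + (-11/2)²)))*(-6) = -(-9 + (-4 + √(0 + 121/4)))*(-6) = -(-9 + (-4 + √(121/4)))*(-6) = -(-9 + (-4 + 11/2))*(-6) = -(-9 + 3/2)*(-6) = -(-15)*(-6)/2 = -1*45 = -45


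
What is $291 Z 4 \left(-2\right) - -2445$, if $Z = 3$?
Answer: $-4539$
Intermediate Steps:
$291 Z 4 \left(-2\right) - -2445 = 291 \cdot 3 \cdot 4 \left(-2\right) - -2445 = 291 \cdot 12 \left(-2\right) + 2445 = 291 \left(-24\right) + 2445 = -6984 + 2445 = -4539$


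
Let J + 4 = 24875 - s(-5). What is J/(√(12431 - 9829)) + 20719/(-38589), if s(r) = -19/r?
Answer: -20719/38589 + 62168*√2602/6505 ≈ 486.96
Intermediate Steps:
J = 124336/5 (J = -4 + (24875 - (-19)/(-5)) = -4 + (24875 - (-19)*(-1)/5) = -4 + (24875 - 1*19/5) = -4 + (24875 - 19/5) = -4 + 124356/5 = 124336/5 ≈ 24867.)
J/(√(12431 - 9829)) + 20719/(-38589) = 124336/(5*(√(12431 - 9829))) + 20719/(-38589) = 124336/(5*(√2602)) + 20719*(-1/38589) = 124336*(√2602/2602)/5 - 20719/38589 = 62168*√2602/6505 - 20719/38589 = -20719/38589 + 62168*√2602/6505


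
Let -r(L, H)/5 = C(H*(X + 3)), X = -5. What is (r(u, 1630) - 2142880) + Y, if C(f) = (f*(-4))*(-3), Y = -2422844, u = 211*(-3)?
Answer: -4370124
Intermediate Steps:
u = -633
C(f) = 12*f (C(f) = -4*f*(-3) = 12*f)
r(L, H) = 120*H (r(L, H) = -60*H*(-5 + 3) = -60*H*(-2) = -60*(-2*H) = -(-120)*H = 120*H)
(r(u, 1630) - 2142880) + Y = (120*1630 - 2142880) - 2422844 = (195600 - 2142880) - 2422844 = -1947280 - 2422844 = -4370124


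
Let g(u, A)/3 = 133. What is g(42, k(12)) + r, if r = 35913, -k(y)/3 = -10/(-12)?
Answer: 36312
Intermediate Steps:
k(y) = -5/2 (k(y) = -(-30)/(-12) = -(-30)*(-1)/12 = -3*⅚ = -5/2)
g(u, A) = 399 (g(u, A) = 3*133 = 399)
g(42, k(12)) + r = 399 + 35913 = 36312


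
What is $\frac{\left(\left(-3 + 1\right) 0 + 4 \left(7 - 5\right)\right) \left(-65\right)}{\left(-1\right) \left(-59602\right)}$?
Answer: $- \frac{260}{29801} \approx -0.0087245$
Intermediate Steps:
$\frac{\left(\left(-3 + 1\right) 0 + 4 \left(7 - 5\right)\right) \left(-65\right)}{\left(-1\right) \left(-59602\right)} = \frac{\left(\left(-2\right) 0 + 4 \cdot 2\right) \left(-65\right)}{59602} = \left(0 + 8\right) \left(-65\right) \frac{1}{59602} = 8 \left(-65\right) \frac{1}{59602} = \left(-520\right) \frac{1}{59602} = - \frac{260}{29801}$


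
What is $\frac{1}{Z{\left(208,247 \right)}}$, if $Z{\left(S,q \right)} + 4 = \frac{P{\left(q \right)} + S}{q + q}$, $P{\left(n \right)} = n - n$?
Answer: $- \frac{19}{68} \approx -0.27941$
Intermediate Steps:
$P{\left(n \right)} = 0$
$Z{\left(S,q \right)} = -4 + \frac{S}{2 q}$ ($Z{\left(S,q \right)} = -4 + \frac{0 + S}{q + q} = -4 + \frac{S}{2 q}$)
$\frac{1}{Z{\left(208,247 \right)}} = \frac{1}{-4 + \frac{1}{2} \cdot 208 \cdot \frac{1}{247}} = \frac{1}{-4 + \frac{8}{19}} = \frac{1}{- \frac{68}{19}} = - \frac{19}{68}$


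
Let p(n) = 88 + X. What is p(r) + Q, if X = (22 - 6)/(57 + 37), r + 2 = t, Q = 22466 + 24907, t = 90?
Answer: 2230675/47 ≈ 47461.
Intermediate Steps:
Q = 47373
r = 88 (r = -2 + 90 = 88)
X = 8/47 (X = 16/94 = 16*(1/94) = 8/47 ≈ 0.17021)
p(n) = 4144/47 (p(n) = 88 + 8/47 = 4144/47)
p(r) + Q = 4144/47 + 47373 = 2230675/47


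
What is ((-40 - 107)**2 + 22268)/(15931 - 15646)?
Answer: 43877/285 ≈ 153.95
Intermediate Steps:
((-40 - 107)**2 + 22268)/(15931 - 15646) = ((-147)**2 + 22268)/285 = (21609 + 22268)*(1/285) = 43877*(1/285) = 43877/285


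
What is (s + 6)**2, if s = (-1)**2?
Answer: 49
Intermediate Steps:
s = 1
(s + 6)**2 = (1 + 6)**2 = 7**2 = 49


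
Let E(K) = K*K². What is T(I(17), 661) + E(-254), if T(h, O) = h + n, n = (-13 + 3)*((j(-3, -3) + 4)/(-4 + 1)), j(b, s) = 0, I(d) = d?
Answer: -49161101/3 ≈ -1.6387e+7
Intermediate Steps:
E(K) = K³
n = 40/3 (n = (-13 + 3)*((0 + 4)/(-4 + 1)) = -40/(-3) = -40*(-1)/3 = -10*(-4/3) = 40/3 ≈ 13.333)
T(h, O) = 40/3 + h (T(h, O) = h + 40/3 = 40/3 + h)
T(I(17), 661) + E(-254) = (40/3 + 17) + (-254)³ = 91/3 - 16387064 = -49161101/3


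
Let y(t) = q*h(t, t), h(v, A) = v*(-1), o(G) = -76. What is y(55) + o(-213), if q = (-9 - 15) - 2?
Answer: 1354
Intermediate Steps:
q = -26 (q = -24 - 2 = -26)
h(v, A) = -v
y(t) = 26*t (y(t) = -(-26)*t = 26*t)
y(55) + o(-213) = 26*55 - 76 = 1430 - 76 = 1354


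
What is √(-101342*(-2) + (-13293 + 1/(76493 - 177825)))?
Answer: √9921937675287/7238 ≈ 435.19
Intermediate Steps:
√(-101342*(-2) + (-13293 + 1/(76493 - 177825))) = √(202684 + (-13293 + 1/(-101332))) = √(202684 + (-13293 - 1/101332)) = √(202684 - 1347006277/101332) = √(19191368811/101332) = √9921937675287/7238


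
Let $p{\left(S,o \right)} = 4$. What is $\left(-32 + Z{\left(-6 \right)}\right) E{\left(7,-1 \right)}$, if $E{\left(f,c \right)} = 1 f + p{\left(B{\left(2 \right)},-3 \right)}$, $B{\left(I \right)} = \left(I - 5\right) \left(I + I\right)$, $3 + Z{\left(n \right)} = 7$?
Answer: $-308$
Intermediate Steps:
$Z{\left(n \right)} = 4$ ($Z{\left(n \right)} = -3 + 7 = 4$)
$B{\left(I \right)} = 2 I \left(-5 + I\right)$ ($B{\left(I \right)} = \left(-5 + I\right) 2 I = 2 I \left(-5 + I\right)$)
$E{\left(f,c \right)} = 4 + f$ ($E{\left(f,c \right)} = 1 f + 4 = f + 4 = 4 + f$)
$\left(-32 + Z{\left(-6 \right)}\right) E{\left(7,-1 \right)} = \left(-32 + 4\right) \left(4 + 7\right) = \left(-28\right) 11 = -308$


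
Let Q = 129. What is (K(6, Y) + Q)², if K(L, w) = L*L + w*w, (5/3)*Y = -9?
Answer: 23561316/625 ≈ 37698.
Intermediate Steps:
Y = -27/5 (Y = (⅗)*(-9) = -27/5 ≈ -5.4000)
K(L, w) = L² + w²
(K(6, Y) + Q)² = ((6² + (-27/5)²) + 129)² = ((36 + 729/25) + 129)² = (1629/25 + 129)² = (4854/25)² = 23561316/625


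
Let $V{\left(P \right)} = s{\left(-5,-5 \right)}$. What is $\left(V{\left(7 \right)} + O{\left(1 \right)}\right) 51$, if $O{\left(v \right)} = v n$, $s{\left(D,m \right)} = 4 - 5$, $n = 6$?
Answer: $255$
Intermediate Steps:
$s{\left(D,m \right)} = -1$
$O{\left(v \right)} = 6 v$ ($O{\left(v \right)} = v 6 = 6 v$)
$V{\left(P \right)} = -1$
$\left(V{\left(7 \right)} + O{\left(1 \right)}\right) 51 = \left(-1 + 6 \cdot 1\right) 51 = \left(-1 + 6\right) 51 = 5 \cdot 51 = 255$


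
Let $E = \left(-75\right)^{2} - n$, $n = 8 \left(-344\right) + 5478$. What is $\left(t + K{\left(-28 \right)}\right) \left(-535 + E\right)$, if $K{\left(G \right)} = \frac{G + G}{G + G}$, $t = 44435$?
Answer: $105046704$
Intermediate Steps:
$n = 2726$ ($n = -2752 + 5478 = 2726$)
$E = 2899$ ($E = \left(-75\right)^{2} - 2726 = 5625 - 2726 = 2899$)
$K{\left(G \right)} = 1$ ($K{\left(G \right)} = \frac{2 G}{2 G} = 2 G \frac{1}{2 G} = 1$)
$\left(t + K{\left(-28 \right)}\right) \left(-535 + E\right) = \left(44435 + 1\right) \left(-535 + 2899\right) = 44436 \cdot 2364 = 105046704$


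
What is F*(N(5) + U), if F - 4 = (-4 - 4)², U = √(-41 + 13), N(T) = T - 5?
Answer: 136*I*√7 ≈ 359.82*I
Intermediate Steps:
N(T) = -5 + T
U = 2*I*√7 (U = √(-28) = 2*I*√7 ≈ 5.2915*I)
F = 68 (F = 4 + (-4 - 4)² = 4 + (-8)² = 4 + 64 = 68)
F*(N(5) + U) = 68*((-5 + 5) + 2*I*√7) = 68*(0 + 2*I*√7) = 68*(2*I*√7) = 136*I*√7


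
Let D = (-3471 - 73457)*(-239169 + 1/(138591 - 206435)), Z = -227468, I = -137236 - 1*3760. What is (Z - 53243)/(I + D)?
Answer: -4761139271/312059533809628 ≈ -1.5257e-5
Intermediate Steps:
I = -140996 (I = -137236 - 3760 = -140996)
D = 312061925242784/16961 (D = -76928*(-239169 + 1/(-67844)) = -76928*(-239169 - 1/67844) = -76928*(-16226181637/67844) = 312061925242784/16961 ≈ 1.8399e+10)
(Z - 53243)/(I + D) = (-227468 - 53243)/(-140996 + 312061925242784/16961) = -280711/312059533809628/16961 = -280711*16961/312059533809628 = -4761139271/312059533809628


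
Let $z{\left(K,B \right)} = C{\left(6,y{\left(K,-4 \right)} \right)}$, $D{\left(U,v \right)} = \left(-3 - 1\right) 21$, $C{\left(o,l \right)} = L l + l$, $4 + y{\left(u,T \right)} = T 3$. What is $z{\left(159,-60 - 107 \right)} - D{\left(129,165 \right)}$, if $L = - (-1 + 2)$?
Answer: $84$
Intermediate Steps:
$y{\left(u,T \right)} = -4 + 3 T$ ($y{\left(u,T \right)} = -4 + T 3 = -4 + 3 T$)
$L = -1$ ($L = \left(-1\right) 1 = -1$)
$C{\left(o,l \right)} = 0$ ($C{\left(o,l \right)} = - l + l = 0$)
$D{\left(U,v \right)} = -84$ ($D{\left(U,v \right)} = \left(-3 - 1\right) 21 = \left(-4\right) 21 = -84$)
$z{\left(K,B \right)} = 0$
$z{\left(159,-60 - 107 \right)} - D{\left(129,165 \right)} = 0 - -84 = 0 + 84 = 84$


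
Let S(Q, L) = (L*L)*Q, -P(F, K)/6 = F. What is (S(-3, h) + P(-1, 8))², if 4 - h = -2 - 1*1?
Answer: 19881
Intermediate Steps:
h = 7 (h = 4 - (-2 - 1*1) = 4 - (-2 - 1) = 4 - 1*(-3) = 4 + 3 = 7)
P(F, K) = -6*F
S(Q, L) = Q*L² (S(Q, L) = L²*Q = Q*L²)
(S(-3, h) + P(-1, 8))² = (-3*7² - 6*(-1))² = (-3*49 + 6)² = (-147 + 6)² = (-141)² = 19881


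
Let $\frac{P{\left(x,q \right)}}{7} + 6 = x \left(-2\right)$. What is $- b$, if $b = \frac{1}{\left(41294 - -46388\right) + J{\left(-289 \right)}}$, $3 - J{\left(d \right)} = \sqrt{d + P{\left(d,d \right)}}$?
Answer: $- \frac{17537}{1537731102} - \frac{\sqrt{3715}}{7688655510} \approx -1.1412 \cdot 10^{-5}$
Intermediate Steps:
$P{\left(x,q \right)} = -42 - 14 x$ ($P{\left(x,q \right)} = -42 + 7 x \left(-2\right) = -42 + 7 \left(- 2 x\right) = -42 - 14 x$)
$J{\left(d \right)} = 3 - \sqrt{-42 - 13 d}$ ($J{\left(d \right)} = 3 - \sqrt{d - \left(42 + 14 d\right)} = 3 - \sqrt{-42 - 13 d}$)
$b = \frac{1}{87685 - \sqrt{3715}}$ ($b = \frac{1}{\left(41294 - -46388\right) + \left(3 - \sqrt{-42 - -3757}\right)} = \frac{1}{\left(41294 + 46388\right) + \left(3 - \sqrt{-42 + 3757}\right)} = \frac{1}{87682 + \left(3 - \sqrt{3715}\right)} = \frac{1}{87685 - \sqrt{3715}} \approx 1.1412 \cdot 10^{-5}$)
$- b = - (\frac{17537}{1537731102} + \frac{\sqrt{3715}}{7688655510}) = - \frac{17537}{1537731102} - \frac{\sqrt{3715}}{7688655510}$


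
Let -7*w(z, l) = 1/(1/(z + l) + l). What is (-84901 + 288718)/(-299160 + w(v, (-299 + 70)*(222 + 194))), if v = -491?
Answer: -13014536882852799/19102571688596765 ≈ -0.68130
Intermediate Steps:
w(z, l) = -1/(7*(l + 1/(l + z))) (w(z, l) = -1/(7*(1/(z + l) + l)) = -1/(7*(1/(l + z) + l)) = -1/(7*(l + 1/(l + z))))
(-84901 + 288718)/(-299160 + w(v, (-299 + 70)*(222 + 194))) = (-84901 + 288718)/(-299160 + (-(-299 + 70)*(222 + 194) - 1*(-491))/(7*(1 + ((-299 + 70)*(222 + 194))² + ((-299 + 70)*(222 + 194))*(-491)))) = 203817/(-299160 + (-(-229)*416 + 491)/(7*(1 + (-229*416)² - 229*416*(-491)))) = 203817/(-299160 + (-1*(-95264) + 491)/(7*(1 + (-95264)² - 95264*(-491)))) = 203817/(-299160 + (95264 + 491)/(7*(1 + 9075229696 + 46774624))) = 203817/(-299160 + (⅐)*95755/9122004321) = 203817/(-299160 + (⅐)*(1/9122004321)*95755) = 203817/(-299160 + 95755/63854030247) = 203817/(-19102571688596765/63854030247) = 203817*(-63854030247/19102571688596765) = -13014536882852799/19102571688596765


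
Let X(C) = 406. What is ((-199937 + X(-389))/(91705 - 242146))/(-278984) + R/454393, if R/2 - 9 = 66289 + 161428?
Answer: 19115517594669005/19071161360929992 ≈ 1.0023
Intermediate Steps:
R = 455452 (R = 18 + 2*(66289 + 161428) = 18 + 2*227717 = 18 + 455434 = 455452)
((-199937 + X(-389))/(91705 - 242146))/(-278984) + R/454393 = ((-199937 + 406)/(91705 - 242146))/(-278984) + 455452/454393 = -199531/(-150441)*(-1/278984) + 455452*(1/454393) = -199531*(-1/150441)*(-1/278984) + 455452/454393 = (199531/150441)*(-1/278984) + 455452/454393 = -199531/41970631944 + 455452/454393 = 19115517594669005/19071161360929992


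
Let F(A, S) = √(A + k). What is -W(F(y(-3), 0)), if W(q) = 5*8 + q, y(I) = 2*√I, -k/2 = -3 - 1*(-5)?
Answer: -40 - √(-4 + 2*I*√3) ≈ -40.804 - 2.1554*I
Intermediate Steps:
k = -4 (k = -2*(-3 - 1*(-5)) = -2*(-3 + 5) = -2*2 = -4)
F(A, S) = √(-4 + A) (F(A, S) = √(A - 4) = √(-4 + A))
W(q) = 40 + q
-W(F(y(-3), 0)) = -(40 + √(-4 + 2*√(-3))) = -(40 + √(-4 + 2*(I*√3))) = -(40 + √(-4 + 2*I*√3)) = -40 - √(-4 + 2*I*√3)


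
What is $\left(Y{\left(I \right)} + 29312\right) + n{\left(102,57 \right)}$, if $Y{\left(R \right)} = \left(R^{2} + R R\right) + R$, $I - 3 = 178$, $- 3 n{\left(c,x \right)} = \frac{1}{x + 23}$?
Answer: $\frac{22803599}{240} \approx 95015.0$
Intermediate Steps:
$n{\left(c,x \right)} = - \frac{1}{3 \left(23 + x\right)}$ ($n{\left(c,x \right)} = - \frac{1}{3 \left(x + 23\right)} = - \frac{1}{3 \left(23 + x\right)}$)
$I = 181$ ($I = 3 + 178 = 181$)
$Y{\left(R \right)} = R + 2 R^{2}$ ($Y{\left(R \right)} = \left(R^{2} + R^{2}\right) + R = 2 R^{2} + R = R + 2 R^{2}$)
$\left(Y{\left(I \right)} + 29312\right) + n{\left(102,57 \right)} = \left(181 \left(1 + 2 \cdot 181\right) + 29312\right) - \frac{1}{69 + 3 \cdot 57} = \left(181 \left(1 + 362\right) + 29312\right) - \frac{1}{69 + 171} = \left(181 \cdot 363 + 29312\right) - \frac{1}{240} = \left(65703 + 29312\right) - \frac{1}{240} = 95015 - \frac{1}{240} = \frac{22803599}{240}$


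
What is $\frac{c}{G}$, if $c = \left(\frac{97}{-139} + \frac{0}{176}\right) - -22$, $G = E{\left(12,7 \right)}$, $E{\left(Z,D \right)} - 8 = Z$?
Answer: $\frac{2961}{2780} \approx 1.0651$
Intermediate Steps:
$E{\left(Z,D \right)} = 8 + Z$
$G = 20$ ($G = 8 + 12 = 20$)
$c = \frac{2961}{139}$ ($c = \left(97 \left(- \frac{1}{139}\right) + 0 \cdot \frac{1}{176}\right) + 22 = \left(- \frac{97}{139} + 0\right) + 22 = - \frac{97}{139} + 22 = \frac{2961}{139} \approx 21.302$)
$\frac{c}{G} = \frac{2961}{139 \cdot 20} = \frac{2961}{139} \cdot \frac{1}{20} = \frac{2961}{2780}$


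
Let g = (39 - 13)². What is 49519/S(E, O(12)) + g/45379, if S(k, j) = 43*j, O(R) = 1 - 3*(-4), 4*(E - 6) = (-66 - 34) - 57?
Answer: 2247500585/25366861 ≈ 88.600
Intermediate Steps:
E = -133/4 (E = 6 + ((-66 - 34) - 57)/4 = 6 + (-100 - 57)/4 = 6 + (¼)*(-157) = 6 - 157/4 = -133/4 ≈ -33.250)
g = 676 (g = 26² = 676)
O(R) = 13 (O(R) = 1 + 12 = 13)
49519/S(E, O(12)) + g/45379 = 49519/((43*13)) + 676/45379 = 49519/559 + 676*(1/45379) = 49519*(1/559) + 676/45379 = 49519/559 + 676/45379 = 2247500585/25366861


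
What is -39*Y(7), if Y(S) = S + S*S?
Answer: -2184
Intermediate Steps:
Y(S) = S + S²
-39*Y(7) = -273*(1 + 7) = -273*8 = -39*56 = -2184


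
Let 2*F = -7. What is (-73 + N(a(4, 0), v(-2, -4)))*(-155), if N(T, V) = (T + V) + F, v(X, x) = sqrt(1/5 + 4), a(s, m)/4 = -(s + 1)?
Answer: 29915/2 - 31*sqrt(105) ≈ 14640.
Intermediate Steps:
F = -7/2 (F = (1/2)*(-7) = -7/2 ≈ -3.5000)
a(s, m) = -4 - 4*s (a(s, m) = 4*(-(s + 1)) = 4*(-(1 + s)) = 4*(-1 - s) = -4 - 4*s)
v(X, x) = sqrt(105)/5 (v(X, x) = sqrt(1/5 + 4) = sqrt(21/5) = sqrt(105)/5)
N(T, V) = -7/2 + T + V (N(T, V) = (T + V) - 7/2 = -7/2 + T + V)
(-73 + N(a(4, 0), v(-2, -4)))*(-155) = (-73 + (-7/2 + (-4 - 4*4) + sqrt(105)/5))*(-155) = (-73 + (-7/2 + (-4 - 16) + sqrt(105)/5))*(-155) = (-73 + (-7/2 - 20 + sqrt(105)/5))*(-155) = (-73 + (-47/2 + sqrt(105)/5))*(-155) = (-193/2 + sqrt(105)/5)*(-155) = 29915/2 - 31*sqrt(105)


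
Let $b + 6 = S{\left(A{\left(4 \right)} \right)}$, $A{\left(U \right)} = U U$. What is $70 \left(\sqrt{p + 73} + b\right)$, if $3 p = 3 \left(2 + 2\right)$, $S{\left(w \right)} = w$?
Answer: $700 + 70 \sqrt{77} \approx 1314.2$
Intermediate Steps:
$A{\left(U \right)} = U^{2}$
$p = 4$ ($p = \frac{3 \left(2 + 2\right)}{3} = \frac{3 \cdot 4}{3} = \frac{1}{3} \cdot 12 = 4$)
$b = 10$ ($b = -6 + 4^{2} = -6 + 16 = 10$)
$70 \left(\sqrt{p + 73} + b\right) = 70 \left(\sqrt{4 + 73} + 10\right) = 70 \left(\sqrt{77} + 10\right) = 70 \left(10 + \sqrt{77}\right) = 700 + 70 \sqrt{77}$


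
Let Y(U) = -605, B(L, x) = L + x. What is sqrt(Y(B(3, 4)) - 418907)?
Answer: 2*I*sqrt(104878) ≈ 647.7*I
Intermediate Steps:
sqrt(Y(B(3, 4)) - 418907) = sqrt(-605 - 418907) = sqrt(-419512) = 2*I*sqrt(104878)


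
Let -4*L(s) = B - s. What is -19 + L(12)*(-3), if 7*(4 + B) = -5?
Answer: -883/28 ≈ -31.536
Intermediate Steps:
B = -33/7 (B = -4 + (⅐)*(-5) = -4 - 5/7 = -33/7 ≈ -4.7143)
L(s) = 33/28 + s/4 (L(s) = -(-33/7 - s)/4 = 33/28 + s/4)
-19 + L(12)*(-3) = -19 + (33/28 + (¼)*12)*(-3) = -19 + (33/28 + 3)*(-3) = -19 + (117/28)*(-3) = -19 - 351/28 = -883/28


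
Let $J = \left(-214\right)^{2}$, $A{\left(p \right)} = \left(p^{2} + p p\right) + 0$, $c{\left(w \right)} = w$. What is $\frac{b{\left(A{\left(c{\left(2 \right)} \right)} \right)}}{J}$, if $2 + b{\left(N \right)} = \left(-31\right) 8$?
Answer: $- \frac{125}{22898} \approx -0.005459$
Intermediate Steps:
$A{\left(p \right)} = 2 p^{2}$ ($A{\left(p \right)} = \left(p^{2} + p^{2}\right) + 0 = 2 p^{2} + 0 = 2 p^{2}$)
$b{\left(N \right)} = -250$ ($b{\left(N \right)} = -2 - 248 = -250$)
$J = 45796$
$\frac{b{\left(A{\left(c{\left(2 \right)} \right)} \right)}}{J} = - \frac{250}{45796} = \left(-250\right) \frac{1}{45796} = - \frac{125}{22898}$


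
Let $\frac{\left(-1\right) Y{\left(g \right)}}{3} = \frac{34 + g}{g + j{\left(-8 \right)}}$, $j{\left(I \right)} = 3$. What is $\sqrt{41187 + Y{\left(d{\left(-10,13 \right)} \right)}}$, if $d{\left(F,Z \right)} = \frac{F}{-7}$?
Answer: $\sqrt{41163} \approx 202.89$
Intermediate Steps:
$d{\left(F,Z \right)} = - \frac{F}{7}$ ($d{\left(F,Z \right)} = F \left(- \frac{1}{7}\right) = - \frac{F}{7}$)
$Y{\left(g \right)} = - \frac{3 \left(34 + g\right)}{3 + g}$ ($Y{\left(g \right)} = - 3 \frac{34 + g}{g + 3} = - 3 \frac{34 + g}{3 + g} = - \frac{3 \left(34 + g\right)}{3 + g}$)
$\sqrt{41187 + Y{\left(d{\left(-10,13 \right)} \right)}} = \sqrt{41187 + \frac{3 \left(-34 - \left(- \frac{1}{7}\right) \left(-10\right)\right)}{3 - - \frac{10}{7}}} = \sqrt{41187 + \frac{3 \left(-34 - \frac{10}{7}\right)}{3 + \frac{10}{7}}} = \sqrt{41187 + \frac{3 \left(-34 - \frac{10}{7}\right)}{\frac{31}{7}}} = \sqrt{41187 + 3 \cdot \frac{7}{31} \left(- \frac{248}{7}\right)} = \sqrt{41187 - 24} = \sqrt{41163}$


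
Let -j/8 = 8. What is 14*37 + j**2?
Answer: 4614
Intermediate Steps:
j = -64 (j = -8*8 = -64)
14*37 + j**2 = 14*37 + (-64)**2 = 518 + 4096 = 4614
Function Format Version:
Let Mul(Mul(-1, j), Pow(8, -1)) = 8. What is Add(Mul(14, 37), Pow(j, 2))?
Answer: 4614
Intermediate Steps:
j = -64 (j = Mul(-8, 8) = -64)
Add(Mul(14, 37), Pow(j, 2)) = Add(Mul(14, 37), Pow(-64, 2)) = Add(518, 4096) = 4614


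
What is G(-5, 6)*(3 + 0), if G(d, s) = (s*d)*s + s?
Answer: -522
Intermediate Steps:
G(d, s) = s + d*s² (G(d, s) = (d*s)*s + s = d*s² + s = s + d*s²)
G(-5, 6)*(3 + 0) = (6*(1 - 5*6))*(3 + 0) = (6*(1 - 30))*3 = (6*(-29))*3 = -174*3 = -522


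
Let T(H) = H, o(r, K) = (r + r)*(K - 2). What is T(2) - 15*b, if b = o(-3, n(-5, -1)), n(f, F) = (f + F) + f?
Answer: -1168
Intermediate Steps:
n(f, F) = F + 2*f (n(f, F) = (F + f) + f = F + 2*f)
o(r, K) = 2*r*(-2 + K) (o(r, K) = (2*r)*(-2 + K) = 2*r*(-2 + K))
b = 78 (b = 2*(-3)*(-2 + (-1 + 2*(-5))) = 2*(-3)*(-2 + (-1 - 10)) = 2*(-3)*(-2 - 11) = 2*(-3)*(-13) = 78)
T(2) - 15*b = 2 - 15*78 = 2 - 1170 = -1168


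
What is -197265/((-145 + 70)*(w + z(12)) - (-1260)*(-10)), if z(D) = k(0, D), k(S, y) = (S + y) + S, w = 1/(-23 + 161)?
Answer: 1814838/124205 ≈ 14.612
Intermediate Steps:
w = 1/138 ≈ 0.0072464
k(S, y) = y + 2*S
z(D) = D (z(D) = D + 2*0 = D + 0 = D)
-197265/((-145 + 70)*(w + z(12)) - (-1260)*(-10)) = -197265/((-145 + 70)*(1/138 + 12) - (-1260)*(-10)) = -197265/(-75*1657/138 - 105*120) = -197265/(-41425/46 - 12600) = -197265/(-621025/46) = -197265*(-46/621025) = 1814838/124205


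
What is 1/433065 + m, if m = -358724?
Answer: -155350809059/433065 ≈ -3.5872e+5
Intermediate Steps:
1/433065 + m = 1/433065 - 358724 = -155350809059/433065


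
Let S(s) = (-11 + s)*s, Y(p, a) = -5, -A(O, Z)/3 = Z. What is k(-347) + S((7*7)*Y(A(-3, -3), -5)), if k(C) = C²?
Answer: 183129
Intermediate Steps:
A(O, Z) = -3*Z
S(s) = s*(-11 + s)
k(-347) + S((7*7)*Y(A(-3, -3), -5)) = (-347)² + ((7*7)*(-5))*(-11 + (7*7)*(-5)) = 120409 + (49*(-5))*(-11 + 49*(-5)) = 120409 - 245*(-11 - 245) = 120409 - 245*(-256) = 120409 + 62720 = 183129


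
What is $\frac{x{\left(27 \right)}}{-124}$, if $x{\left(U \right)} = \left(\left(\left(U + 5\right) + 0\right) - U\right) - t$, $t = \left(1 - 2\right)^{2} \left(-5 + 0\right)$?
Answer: $- \frac{5}{62} \approx -0.080645$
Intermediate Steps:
$t = -5$ ($t = \left(-1\right)^{2} \left(-5\right) = 1 \left(-5\right) = -5$)
$x{\left(U \right)} = 10$ ($x{\left(U \right)} = \left(\left(\left(U + 5\right) + 0\right) - U\right) - -5 = \left(\left(\left(5 + U\right) + 0\right) - U\right) + 5 = \left(\left(5 + U\right) - U\right) + 5 = 5 + 5 = 10$)
$\frac{x{\left(27 \right)}}{-124} = \frac{10}{-124} = 10 \left(- \frac{1}{124}\right) = - \frac{5}{62}$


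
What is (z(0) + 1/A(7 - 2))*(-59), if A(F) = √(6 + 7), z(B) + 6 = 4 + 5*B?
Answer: 118 - 59*√13/13 ≈ 101.64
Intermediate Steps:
z(B) = -2 + 5*B (z(B) = -6 + (4 + 5*B) = -2 + 5*B)
A(F) = √13
(z(0) + 1/A(7 - 2))*(-59) = ((-2 + 5*0) + 1/(√13))*(-59) = ((-2 + 0) + √13/13)*(-59) = (-2 + √13/13)*(-59) = 118 - 59*√13/13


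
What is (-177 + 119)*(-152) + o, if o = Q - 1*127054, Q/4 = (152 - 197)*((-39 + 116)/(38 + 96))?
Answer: -7928876/67 ≈ -1.1834e+5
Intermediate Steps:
Q = -6930/67 (Q = 4*((152 - 197)*((-39 + 116)/(38 + 96))) = 4*(-3465/134) = -6930/67 ≈ -103.43)
o = -8519548/67 (o = -6930/67 - 1*127054 = -6930/67 - 127054 = -8519548/67 ≈ -1.2716e+5)
(-177 + 119)*(-152) + o = (-177 + 119)*(-152) - 8519548/67 = -58*(-152) - 8519548/67 = 8816 - 8519548/67 = -7928876/67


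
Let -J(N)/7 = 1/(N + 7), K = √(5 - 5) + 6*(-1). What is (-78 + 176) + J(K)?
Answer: 91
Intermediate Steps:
K = -6 (K = √0 - 6 = 0 - 6 = -6)
J(N) = -7/(7 + N) (J(N) = -7/(N + 7) = -7/(7 + N))
(-78 + 176) + J(K) = (-78 + 176) - 7/(7 - 6) = 98 - 7/1 = 98 - 7*1 = 98 - 7 = 91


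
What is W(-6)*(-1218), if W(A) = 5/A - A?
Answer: -6293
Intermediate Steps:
W(A) = -A + 5/A
W(-6)*(-1218) = (-1*(-6) + 5/(-6))*(-1218) = (6 + 5*(-1/6))*(-1218) = (6 - 5/6)*(-1218) = (31/6)*(-1218) = -6293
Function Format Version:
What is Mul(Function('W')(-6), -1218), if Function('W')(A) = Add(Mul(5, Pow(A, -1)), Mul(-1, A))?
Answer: -6293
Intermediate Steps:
Function('W')(A) = Add(Mul(-1, A), Mul(5, Pow(A, -1)))
Mul(Function('W')(-6), -1218) = Mul(Add(Mul(-1, -6), Mul(5, Pow(-6, -1))), -1218) = Mul(Add(6, Mul(5, Rational(-1, 6))), -1218) = Mul(Add(6, Rational(-5, 6)), -1218) = Mul(Rational(31, 6), -1218) = -6293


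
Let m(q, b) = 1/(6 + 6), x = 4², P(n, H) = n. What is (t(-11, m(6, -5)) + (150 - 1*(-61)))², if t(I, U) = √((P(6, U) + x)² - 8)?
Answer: 44997 + 844*√119 ≈ 54204.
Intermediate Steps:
x = 16
m(q, b) = 1/12
t(I, U) = 2*√119 (t(I, U) = √((6 + 16)² - 8) = √(22² - 8) = √(484 - 8) = √476 = 2*√119)
(t(-11, m(6, -5)) + (150 - 1*(-61)))² = (2*√119 + (150 - 1*(-61)))² = (2*√119 + (150 + 61))² = (2*√119 + 211)² = (211 + 2*√119)²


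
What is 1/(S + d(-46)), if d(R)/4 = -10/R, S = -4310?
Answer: -23/99110 ≈ -0.00023207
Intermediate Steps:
d(R) = -40/R (d(R) = 4*(-10/R) = -40/R)
1/(S + d(-46)) = 1/(-4310 - 40/(-46)) = 1/(-4310 - 40*(-1/46)) = 1/(-4310 + 20/23) = 1/(-99110/23) = -23/99110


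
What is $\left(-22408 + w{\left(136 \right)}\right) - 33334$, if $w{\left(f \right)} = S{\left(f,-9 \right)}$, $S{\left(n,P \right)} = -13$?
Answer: $-55755$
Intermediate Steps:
$w{\left(f \right)} = -13$
$\left(-22408 + w{\left(136 \right)}\right) - 33334 = \left(-22408 - 13\right) - 33334 = -22421 - 33334 = -55755$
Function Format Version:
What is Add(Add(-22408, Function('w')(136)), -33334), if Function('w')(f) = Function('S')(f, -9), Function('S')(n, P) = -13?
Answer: -55755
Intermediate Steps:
Function('w')(f) = -13
Add(Add(-22408, Function('w')(136)), -33334) = Add(Add(-22408, -13), -33334) = Add(-22421, -33334) = -55755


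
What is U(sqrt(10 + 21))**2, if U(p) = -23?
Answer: 529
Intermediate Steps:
U(sqrt(10 + 21))**2 = (-23)**2 = 529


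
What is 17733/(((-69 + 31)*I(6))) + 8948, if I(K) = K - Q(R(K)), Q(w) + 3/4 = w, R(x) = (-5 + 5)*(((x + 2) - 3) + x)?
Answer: 1518286/171 ≈ 8878.9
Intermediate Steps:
R(x) = 0 (R(x) = 0*(((2 + x) - 3) + x) = 0*((-1 + x) + x) = 0*(-1 + 2*x) = 0)
Q(w) = -¾ + w
I(K) = ¾ + K (I(K) = K - (-¾ + 0) = K - 1*(-¾) = K + ¾ = ¾ + K)
17733/(((-69 + 31)*I(6))) + 8948 = 17733/(((-69 + 31)*(¾ + 6))) + 8948 = 17733/((-38*27/4)) + 8948 = 17733/(-513/2) + 8948 = 17733*(-2/513) + 8948 = -11822/171 + 8948 = 1518286/171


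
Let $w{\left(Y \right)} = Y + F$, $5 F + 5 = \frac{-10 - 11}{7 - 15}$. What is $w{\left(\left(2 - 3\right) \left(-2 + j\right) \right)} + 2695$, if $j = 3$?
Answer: $\frac{107741}{40} \approx 2693.5$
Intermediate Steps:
$F = - \frac{19}{40}$ ($F = -1 + \frac{\left(-10 - 11\right) \frac{1}{7 - 15}}{5} = -1 + \frac{\left(-21\right) \frac{1}{-8}}{5} = -1 + \frac{\left(-21\right) \left(- \frac{1}{8}\right)}{5} = -1 + \frac{1}{5} \cdot \frac{21}{8} = -1 + \frac{21}{40} = - \frac{19}{40} \approx -0.475$)
$w{\left(Y \right)} = - \frac{19}{40} + Y$ ($w{\left(Y \right)} = Y - \frac{19}{40} = - \frac{19}{40} + Y$)
$w{\left(\left(2 - 3\right) \left(-2 + j\right) \right)} + 2695 = \left(- \frac{19}{40} + \left(2 - 3\right) \left(-2 + 3\right)\right) + 2695 = \left(- \frac{19}{40} - 1\right) + 2695 = - \frac{59}{40} + 2695 = \frac{107741}{40}$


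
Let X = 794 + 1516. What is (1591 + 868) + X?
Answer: 4769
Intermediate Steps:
X = 2310
(1591 + 868) + X = (1591 + 868) + 2310 = 2459 + 2310 = 4769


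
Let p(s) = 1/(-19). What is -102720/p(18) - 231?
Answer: 1951449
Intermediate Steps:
p(s) = -1/19
-102720/p(18) - 231 = -102720/(-1/19) - 231 = -102720*(-19) - 231 = -240*(-8132) - 231 = 1951680 - 231 = 1951449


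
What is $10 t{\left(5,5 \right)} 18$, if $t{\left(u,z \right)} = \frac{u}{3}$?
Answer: $300$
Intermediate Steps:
$t{\left(u,z \right)} = \frac{u}{3}$ ($t{\left(u,z \right)} = u \frac{1}{3} = \frac{u}{3}$)
$10 t{\left(5,5 \right)} 18 = 10 \cdot \frac{1}{3} \cdot 5 \cdot 18 = 10 \cdot \frac{5}{3} \cdot 18 = \frac{50}{3} \cdot 18 = 300$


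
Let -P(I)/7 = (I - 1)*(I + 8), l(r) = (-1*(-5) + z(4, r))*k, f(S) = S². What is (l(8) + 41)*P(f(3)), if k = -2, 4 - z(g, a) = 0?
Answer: -21896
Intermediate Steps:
z(g, a) = 4 (z(g, a) = 4 - 1*0 = 4 + 0 = 4)
l(r) = -18 (l(r) = (-1*(-5) + 4)*(-2) = (5 + 4)*(-2) = 9*(-2) = -18)
P(I) = -7*(-1 + I)*(8 + I) (P(I) = -7*(I - 1)*(I + 8) = -7*(-1 + I)*(8 + I))
(l(8) + 41)*P(f(3)) = (-18 + 41)*(56 - 49*3² - 7*(3²)²) = 23*(56 - 49*9 - 7*9²) = 23*(56 - 441 - 7*81) = 23*(56 - 441 - 567) = 23*(-952) = -21896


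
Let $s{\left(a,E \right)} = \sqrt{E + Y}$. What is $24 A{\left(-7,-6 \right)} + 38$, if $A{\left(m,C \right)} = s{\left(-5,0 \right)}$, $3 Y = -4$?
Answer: $38 + 16 i \sqrt{3} \approx 38.0 + 27.713 i$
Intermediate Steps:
$Y = - \frac{4}{3}$ ($Y = \frac{1}{3} \left(-4\right) = - \frac{4}{3} \approx -1.3333$)
$s{\left(a,E \right)} = \sqrt{- \frac{4}{3} + E}$ ($s{\left(a,E \right)} = \sqrt{E - \frac{4}{3}} = \sqrt{- \frac{4}{3} + E}$)
$A{\left(m,C \right)} = \frac{2 i \sqrt{3}}{3}$ ($A{\left(m,C \right)} = \frac{\sqrt{-12 + 9 \cdot 0}}{3} = \frac{\sqrt{-12 + 0}}{3} = \frac{\sqrt{-12}}{3} = \frac{2 i \sqrt{3}}{3}$)
$24 A{\left(-7,-6 \right)} + 38 = 24 \frac{2 i \sqrt{3}}{3} + 38 = 16 i \sqrt{3} + 38 = 38 + 16 i \sqrt{3}$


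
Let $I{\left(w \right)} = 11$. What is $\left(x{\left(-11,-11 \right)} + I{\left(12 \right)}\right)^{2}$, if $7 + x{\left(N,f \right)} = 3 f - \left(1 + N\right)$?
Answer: $361$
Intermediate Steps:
$x{\left(N,f \right)} = -8 - N + 3 f$ ($x{\left(N,f \right)} = -7 - \left(1 + N - 3 f\right) = -8 - N + 3 f$)
$\left(x{\left(-11,-11 \right)} + I{\left(12 \right)}\right)^{2} = \left(\left(-8 - -11 + 3 \left(-11\right)\right) + 11\right)^{2} = \left(\left(-8 + 11 - 33\right) + 11\right)^{2} = \left(-30 + 11\right)^{2} = \left(-19\right)^{2} = 361$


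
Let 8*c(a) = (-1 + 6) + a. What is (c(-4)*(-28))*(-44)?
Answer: 154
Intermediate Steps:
c(a) = 5/8 + a/8 (c(a) = ((-1 + 6) + a)/8 = (5 + a)/8 = 5/8 + a/8)
(c(-4)*(-28))*(-44) = ((5/8 + (⅛)*(-4))*(-28))*(-44) = ((5/8 - ½)*(-28))*(-44) = ((⅛)*(-28))*(-44) = -7/2*(-44) = 154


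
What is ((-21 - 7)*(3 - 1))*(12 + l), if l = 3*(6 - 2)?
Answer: -1344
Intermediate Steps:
l = 12 (l = 3*4 = 12)
((-21 - 7)*(3 - 1))*(12 + l) = ((-21 - 7)*(3 - 1))*(12 + 12) = -28*2*24 = -56*24 = -1344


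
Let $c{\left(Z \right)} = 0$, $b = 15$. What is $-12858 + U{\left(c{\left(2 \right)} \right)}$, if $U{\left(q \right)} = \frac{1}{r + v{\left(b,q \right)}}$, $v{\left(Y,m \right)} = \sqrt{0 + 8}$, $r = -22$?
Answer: $- \frac{3060215}{238} - \frac{\sqrt{2}}{238} \approx -12858.0$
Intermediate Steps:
$v{\left(Y,m \right)} = 2 \sqrt{2}$ ($v{\left(Y,m \right)} = \sqrt{8} = 2 \sqrt{2}$)
$U{\left(q \right)} = \frac{1}{-22 + 2 \sqrt{2}}$
$-12858 + U{\left(c{\left(2 \right)} \right)} = -12858 - \left(\frac{11}{238} + \frac{\sqrt{2}}{238}\right) = - \frac{3060215}{238} - \frac{\sqrt{2}}{238}$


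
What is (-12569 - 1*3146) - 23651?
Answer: -39366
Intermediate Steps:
(-12569 - 1*3146) - 23651 = (-12569 - 3146) - 23651 = -15715 - 23651 = -39366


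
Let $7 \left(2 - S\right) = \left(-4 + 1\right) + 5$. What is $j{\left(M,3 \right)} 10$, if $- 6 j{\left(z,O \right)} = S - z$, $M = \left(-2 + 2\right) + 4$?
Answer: $\frac{80}{21} \approx 3.8095$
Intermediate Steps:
$M = 4$ ($M = 0 + 4 = 4$)
$S = \frac{12}{7}$ ($S = 2 - \frac{\left(-4 + 1\right) + 5}{7} = 2 - \frac{-3 + 5}{7} = 2 - \frac{2}{7} = \frac{12}{7} \approx 1.7143$)
$j{\left(z,O \right)} = - \frac{2}{7} + \frac{z}{6}$ ($j{\left(z,O \right)} = - \frac{\frac{12}{7} - z}{6} = - \frac{2}{7} + \frac{z}{6}$)
$j{\left(M,3 \right)} 10 = \left(- \frac{2}{7} + \frac{1}{6} \cdot 4\right) 10 = \left(- \frac{2}{7} + \frac{2}{3}\right) 10 = \frac{8}{21} \cdot 10 = \frac{80}{21}$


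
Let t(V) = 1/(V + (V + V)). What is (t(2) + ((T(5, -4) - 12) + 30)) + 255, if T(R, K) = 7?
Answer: 1681/6 ≈ 280.17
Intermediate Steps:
t(V) = 1/(3*V) (t(V) = 1/(V + 2*V) = 1/(3*V))
(t(2) + ((T(5, -4) - 12) + 30)) + 255 = ((⅓)/2 + ((7 - 12) + 30)) + 255 = ((⅓)*(½) + (-5 + 30)) + 255 = (⅙ + 25) + 255 = 151/6 + 255 = 1681/6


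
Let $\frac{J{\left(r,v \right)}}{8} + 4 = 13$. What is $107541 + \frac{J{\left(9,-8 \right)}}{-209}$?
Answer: $\frac{22475997}{209} \approx 1.0754 \cdot 10^{5}$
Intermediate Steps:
$J{\left(r,v \right)} = 72$ ($J{\left(r,v \right)} = -32 + 8 \cdot 13 = -32 + 104 = 72$)
$107541 + \frac{J{\left(9,-8 \right)}}{-209} = 107541 + \frac{72}{-209} = 107541 + 72 \left(- \frac{1}{209}\right) = 107541 - \frac{72}{209} = \frac{22475997}{209}$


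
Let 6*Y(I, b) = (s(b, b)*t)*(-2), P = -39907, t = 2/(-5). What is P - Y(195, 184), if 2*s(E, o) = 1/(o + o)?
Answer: -220286641/5520 ≈ -39907.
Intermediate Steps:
t = -2/5 (t = 2*(-1/5) = -2/5 ≈ -0.40000)
s(E, o) = 1/(4*o) (s(E, o) = 1/(2*(o + o)) = 1/(2*((2*o))) = (1/(2*o))/2 = 1/(4*o))
Y(I, b) = 1/(30*b) (Y(I, b) = (((1/(4*b))*(-2/5))*(-2))/6 = (-1/(10*b)*(-2))/6 = (1/(5*b))/6 = 1/(30*b))
P - Y(195, 184) = -39907 - 1/(30*184) = -39907 - 1*1/5520 = -39907 - 1/5520 = -220286641/5520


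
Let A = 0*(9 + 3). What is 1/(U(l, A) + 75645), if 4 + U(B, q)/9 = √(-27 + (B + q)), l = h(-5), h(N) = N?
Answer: 8401/635191497 - 4*I*√2/635191497 ≈ 1.3226e-5 - 8.9057e-9*I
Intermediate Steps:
l = -5
A = 0 (A = 0*12 = 0)
U(B, q) = -36 + 9*√(-27 + B + q) (U(B, q) = -36 + 9*√(-27 + (B + q)) = -36 + 9*√(-27 + B + q))
1/(U(l, A) + 75645) = 1/((-36 + 9*√(-27 - 5 + 0)) + 75645) = 1/((-36 + 9*√(-32)) + 75645) = 1/((-36 + 9*(4*I*√2)) + 75645) = 1/((-36 + 36*I*√2) + 75645) = 1/(75609 + 36*I*√2)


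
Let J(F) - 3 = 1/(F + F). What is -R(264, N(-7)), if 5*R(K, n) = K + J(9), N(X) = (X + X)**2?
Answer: -4807/90 ≈ -53.411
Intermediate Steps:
J(F) = 3 + 1/(2*F) (J(F) = 3 + 1/(F + F) = 3 + 1/(2*F))
N(X) = 4*X**2 (N(X) = (2*X)**2 = 4*X**2)
R(K, n) = 11/18 + K/5 (R(K, n) = (K + (3 + (1/2)/9))/5 = (K + (3 + (1/2)*(1/9)))/5 = (K + (3 + 1/18))/5 = (K + 55/18)/5 = (55/18 + K)/5 = 11/18 + K/5)
-R(264, N(-7)) = -(11/18 + (1/5)*264) = -(11/18 + 264/5) = -1*4807/90 = -4807/90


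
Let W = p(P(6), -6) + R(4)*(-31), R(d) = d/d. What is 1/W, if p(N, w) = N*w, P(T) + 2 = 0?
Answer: -1/19 ≈ -0.052632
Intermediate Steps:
P(T) = -2 (P(T) = -2 + 0 = -2)
R(d) = 1
W = -19 (W = -2*(-6) + 1*(-31) = 12 - 31 = -19)
1/W = 1/(-19) = -1/19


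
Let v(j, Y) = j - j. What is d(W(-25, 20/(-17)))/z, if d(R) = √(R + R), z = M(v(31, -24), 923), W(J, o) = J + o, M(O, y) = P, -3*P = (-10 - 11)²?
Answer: -I*√15130/2499 ≈ -0.049221*I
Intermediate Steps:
v(j, Y) = 0
P = -147 (P = -(-10 - 11)²/3 = -⅓*(-21)² = -⅓*441 = -147)
M(O, y) = -147
z = -147
d(R) = √2*√R (d(R) = √(2*R) = √2*√R)
d(W(-25, 20/(-17)))/z = (√2*√(-25 + 20/(-17)))/(-147) = (√2*√(-25 + 20*(-1/17)))*(-1/147) = (√2*√(-25 - 20/17))*(-1/147) = (√2*√(-445/17))*(-1/147) = (√2*(I*√7565/17))*(-1/147) = (I*√15130/17)*(-1/147) = -I*√15130/2499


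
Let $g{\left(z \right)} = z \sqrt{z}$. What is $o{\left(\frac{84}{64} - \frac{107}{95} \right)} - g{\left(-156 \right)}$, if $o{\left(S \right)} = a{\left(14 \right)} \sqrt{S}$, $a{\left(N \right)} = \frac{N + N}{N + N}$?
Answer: $\frac{\sqrt{26885}}{380} + 312 i \sqrt{39} \approx 0.43149 + 1948.4 i$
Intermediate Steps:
$a{\left(N \right)} = 1$ ($a{\left(N \right)} = \frac{2 N}{2 N} = 2 N \frac{1}{2 N} = 1$)
$o{\left(S \right)} = \sqrt{S}$ ($o{\left(S \right)} = 1 \sqrt{S} = \sqrt{S}$)
$g{\left(z \right)} = z^{\frac{3}{2}}$
$o{\left(\frac{84}{64} - \frac{107}{95} \right)} - g{\left(-156 \right)} = \sqrt{\frac{84}{64} - \frac{107}{95}} - \left(-156\right)^{\frac{3}{2}} = \sqrt{84 \cdot \frac{1}{64} - \frac{107}{95}} - - 312 i \sqrt{39} = \sqrt{\frac{21}{16} - \frac{107}{95}} + 312 i \sqrt{39} = \sqrt{\frac{283}{1520}} + 312 i \sqrt{39} = \frac{\sqrt{26885}}{380} + 312 i \sqrt{39}$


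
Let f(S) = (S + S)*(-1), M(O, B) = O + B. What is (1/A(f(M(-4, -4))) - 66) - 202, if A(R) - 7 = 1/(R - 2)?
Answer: -26518/99 ≈ -267.86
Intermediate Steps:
M(O, B) = B + O
f(S) = -2*S (f(S) = (2*S)*(-1) = -2*S)
A(R) = 7 + 1/(-2 + R) (A(R) = 7 + 1/(R - 2) = 7 + 1/(-2 + R))
(1/A(f(M(-4, -4))) - 66) - 202 = (1/((-13 + 7*(-2*(-4 - 4)))/(-2 - 2*(-4 - 4))) - 66) - 202 = (1/((-13 + 7*(-2*(-8)))/(-2 - 2*(-8))) - 66) - 202 = (1/((-13 + 7*16)/(-2 + 16)) - 66) - 202 = (1/((-13 + 112)/14) - 66) - 202 = (1/((1/14)*99) - 66) - 202 = (1/(99/14) - 66) - 202 = (14/99 - 66) - 202 = -6520/99 - 202 = -26518/99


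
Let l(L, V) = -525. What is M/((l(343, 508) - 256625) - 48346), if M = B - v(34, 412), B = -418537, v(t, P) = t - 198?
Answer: 418373/305496 ≈ 1.3695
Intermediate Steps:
v(t, P) = -198 + t
M = -418373 (M = -418537 - (-198 + 34) = -418537 - 1*(-164) = -418537 + 164 = -418373)
M/((l(343, 508) - 256625) - 48346) = -418373/((-525 - 256625) - 48346) = -418373/(-257150 - 48346) = -418373/(-305496) = -418373*(-1/305496) = 418373/305496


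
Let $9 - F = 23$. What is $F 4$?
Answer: $-56$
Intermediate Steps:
$F = -14$ ($F = 9 - 23 = -14$)
$F 4 = \left(-14\right) 4 = -56$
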